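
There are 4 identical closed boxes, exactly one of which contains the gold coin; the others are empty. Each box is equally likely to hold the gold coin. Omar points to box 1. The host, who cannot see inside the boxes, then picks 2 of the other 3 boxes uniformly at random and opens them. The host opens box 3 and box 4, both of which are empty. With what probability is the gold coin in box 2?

Condition on the true location of the gold coin.
If it is in either of boxes 1 and 2 (prior 1/4 each): the host picks exactly this set with probability 1/3 regardless, and none is the prize; weight (1/4)·(1/3) = 1/12 each.
If it is in either of boxes 3 and 4 (prior 1/4 each): that box was opened and seen not to hold the prize — ruled out; weight (1/4)·0 = 0 each.
The weights sum to 1/6.
So P(the gold coin in box 2 | the host opened box 3 and box 4) = (1/12) / (1/6) = 1/2.

1/2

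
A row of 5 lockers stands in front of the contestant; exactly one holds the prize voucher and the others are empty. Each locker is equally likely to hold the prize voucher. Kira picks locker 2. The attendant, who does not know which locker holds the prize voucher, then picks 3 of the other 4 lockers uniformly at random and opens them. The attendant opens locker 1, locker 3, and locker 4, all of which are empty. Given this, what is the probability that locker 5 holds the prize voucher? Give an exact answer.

1/2

Consider each possible location of the prize voucher in turn.
If it is in any of lockers 1, 3, and 4 (prior 1/5 each): that locker was opened and seen not to hold the prize — ruled out; weight (1/5)·0 = 0 each.
If it is in either of lockers 2 and 5 (prior 1/5 each): the attendant picks exactly this set with probability 1/4 regardless, and none is the prize; weight (1/5)·(1/4) = 1/20 each.
The weights sum to 1/10.
So P(the prize voucher in locker 5 | the attendant opened locker 1, locker 3, and locker 4) = (1/20) / (1/10) = 1/2.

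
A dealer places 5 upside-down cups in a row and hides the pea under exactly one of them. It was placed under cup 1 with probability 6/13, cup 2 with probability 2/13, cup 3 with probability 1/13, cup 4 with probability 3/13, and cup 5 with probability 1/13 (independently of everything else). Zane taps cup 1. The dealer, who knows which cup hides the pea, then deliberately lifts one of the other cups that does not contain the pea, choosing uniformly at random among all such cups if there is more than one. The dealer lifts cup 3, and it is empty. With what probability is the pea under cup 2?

Consider each possible location of the pea in turn.
If it is under cup 1 (prior 6/13): the dealer has 4 equally likely choices, so probability 1/4; weight (6/13)·(1/4) = 3/26.
If it is under cup 2 (prior 2/13): the dealer has 3 equally likely choices, so probability 1/3; weight (2/13)·(1/3) = 2/39.
If it is under cup 3 (prior 1/13): the dealer opened cup 3, so this case is ruled out; weight (1/13)·0 = 0.
If it is under cup 4 (prior 3/13): the dealer has 3 equally likely choices, so probability 1/3; weight (3/13)·(1/3) = 1/13.
If it is under cup 5 (prior 1/13): the dealer has 3 equally likely choices, so probability 1/3; weight (1/13)·(1/3) = 1/39.
The weights sum to 7/26.
So P(the pea under cup 2 | the dealer opened cup 3) = (2/39) / (7/26) = 4/21.

4/21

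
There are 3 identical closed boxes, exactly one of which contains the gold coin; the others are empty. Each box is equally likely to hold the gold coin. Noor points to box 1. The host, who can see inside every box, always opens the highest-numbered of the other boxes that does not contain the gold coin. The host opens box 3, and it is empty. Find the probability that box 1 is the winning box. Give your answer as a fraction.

1/2

Apply Bayes' rule, conditioning on where the gold coin actually is.
If it is in either of boxes 1 and 2 (prior 1/3 each): box 3 is the highest-numbered option available, probability 1; weight (1/3)·1 = 1/3 each.
If it is in box 3 (prior 1/3): the host opened box 3, so this case is ruled out; weight (1/3)·0 = 0.
The weights sum to 2/3.
So P(the gold coin in box 1 | the host opened box 3) = (1/3) / (2/3) = 1/2.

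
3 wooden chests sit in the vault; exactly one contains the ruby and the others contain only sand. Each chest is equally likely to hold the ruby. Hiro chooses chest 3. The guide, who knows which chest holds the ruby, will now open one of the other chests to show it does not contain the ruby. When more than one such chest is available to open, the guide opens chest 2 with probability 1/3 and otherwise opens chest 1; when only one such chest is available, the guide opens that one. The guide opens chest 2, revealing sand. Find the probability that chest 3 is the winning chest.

1/4

Condition on the true location of the ruby.
If it is in chest 1 (prior 1/3): only chest 2 is available, probability 1; weight (1/3)·1 = 1/3.
If it is in chest 2 (prior 1/3): the guide opened chest 2, so this case is ruled out; weight (1/3)·0 = 0.
If it is in chest 3 (prior 1/3): chest 2 is available, opened with probability 1/3; weight (1/3)·(1/3) = 1/9.
The weights sum to 4/9.
So P(the ruby in chest 3 | the guide opened chest 2) = (1/9) / (4/9) = 1/4.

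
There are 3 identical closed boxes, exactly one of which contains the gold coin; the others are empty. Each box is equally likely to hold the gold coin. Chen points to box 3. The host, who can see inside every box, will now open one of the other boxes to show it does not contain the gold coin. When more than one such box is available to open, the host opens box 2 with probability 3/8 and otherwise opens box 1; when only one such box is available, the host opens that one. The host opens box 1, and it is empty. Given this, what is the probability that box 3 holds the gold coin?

Condition on the true location of the gold coin.
If it is in box 1 (prior 1/3): the host opened box 1, so this case is ruled out; weight (1/3)·0 = 0.
If it is in box 2 (prior 1/3): only box 1 is available, probability 1; weight (1/3)·1 = 1/3.
If it is in box 3 (prior 1/3): box 2 is available but not opened, probability 5/8; weight (1/3)·(5/8) = 5/24.
The weights sum to 13/24.
So P(the gold coin in box 3 | the host opened box 1) = (5/24) / (13/24) = 5/13.

5/13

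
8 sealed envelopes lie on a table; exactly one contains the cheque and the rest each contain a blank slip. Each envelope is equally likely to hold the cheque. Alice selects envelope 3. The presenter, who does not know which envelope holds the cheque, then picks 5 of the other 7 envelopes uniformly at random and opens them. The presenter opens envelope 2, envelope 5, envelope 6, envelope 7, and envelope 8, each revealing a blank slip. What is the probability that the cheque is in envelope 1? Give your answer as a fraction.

Apply Bayes' rule, conditioning on where the cheque actually is.
If it is in any of envelopes 1, 3, and 4 (prior 1/8 each): the presenter picks exactly this set with probability 1/21 regardless, and none is the prize; weight (1/8)·(1/21) = 1/168 each.
If it is in any of envelopes 2, 5, 6, 7, and 8 (prior 1/8 each): that envelope was opened and seen not to hold the prize — ruled out; weight (1/8)·0 = 0 each.
The weights sum to 1/56.
So P(the cheque in envelope 1 | the presenter opened envelope 2, envelope 5, envelope 6, envelope 7, and envelope 8) = (1/168) / (1/56) = 1/3.

1/3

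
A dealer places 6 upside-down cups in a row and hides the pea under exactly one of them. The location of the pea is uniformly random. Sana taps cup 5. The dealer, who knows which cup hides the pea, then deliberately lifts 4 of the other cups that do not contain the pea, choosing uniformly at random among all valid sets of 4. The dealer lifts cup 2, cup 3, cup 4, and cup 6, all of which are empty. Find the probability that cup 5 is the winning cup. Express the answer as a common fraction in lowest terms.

1/6

Consider each possible location of the pea in turn.
If it is under cup 1 (prior 1/6): the dealer has no choice, probability 1; weight (1/6)·1 = 1/6.
If it is under any of cups 2, 3, 4, and 6 (prior 1/6 each): that cup was opened and seen not to hold the prize — ruled out; weight (1/6)·0 = 0 each.
If it is under cup 5 (prior 1/6): the dealer has 5 equally likely choices, so probability 1/5; weight (1/6)·(1/5) = 1/30.
The weights sum to 1/5.
So P(the pea under cup 5 | the dealer opened cup 2, cup 3, cup 4, and cup 6) = (1/30) / (1/5) = 1/6.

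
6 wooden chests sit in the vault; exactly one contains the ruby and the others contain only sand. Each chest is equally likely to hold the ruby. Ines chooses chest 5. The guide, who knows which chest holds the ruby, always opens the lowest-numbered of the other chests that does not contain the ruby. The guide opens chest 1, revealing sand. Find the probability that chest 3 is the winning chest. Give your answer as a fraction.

Condition on the true location of the ruby.
If it is in chest 1 (prior 1/6): the guide opened chest 1, so this case is ruled out; weight (1/6)·0 = 0.
If it is in any of chests 2, 3, 4, 5, and 6 (prior 1/6 each): chest 1 is the lowest-numbered option available, probability 1; weight (1/6)·1 = 1/6 each.
The weights sum to 5/6.
So P(the ruby in chest 3 | the guide opened chest 1) = (1/6) / (5/6) = 1/5.

1/5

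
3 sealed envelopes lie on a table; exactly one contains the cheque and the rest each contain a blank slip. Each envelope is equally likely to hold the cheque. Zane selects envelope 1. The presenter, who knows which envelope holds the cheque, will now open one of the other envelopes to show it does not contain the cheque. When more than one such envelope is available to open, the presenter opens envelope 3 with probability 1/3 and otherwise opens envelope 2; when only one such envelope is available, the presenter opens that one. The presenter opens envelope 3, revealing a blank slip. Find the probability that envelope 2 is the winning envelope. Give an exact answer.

3/4

Consider each possible location of the cheque in turn.
If it is in envelope 1 (prior 1/3): envelope 3 is available, opened with probability 1/3; weight (1/3)·(1/3) = 1/9.
If it is in envelope 2 (prior 1/3): only envelope 3 is available, probability 1; weight (1/3)·1 = 1/3.
If it is in envelope 3 (prior 1/3): the presenter opened envelope 3, so this case is ruled out; weight (1/3)·0 = 0.
The weights sum to 4/9.
So P(the cheque in envelope 2 | the presenter opened envelope 3) = (1/3) / (4/9) = 3/4.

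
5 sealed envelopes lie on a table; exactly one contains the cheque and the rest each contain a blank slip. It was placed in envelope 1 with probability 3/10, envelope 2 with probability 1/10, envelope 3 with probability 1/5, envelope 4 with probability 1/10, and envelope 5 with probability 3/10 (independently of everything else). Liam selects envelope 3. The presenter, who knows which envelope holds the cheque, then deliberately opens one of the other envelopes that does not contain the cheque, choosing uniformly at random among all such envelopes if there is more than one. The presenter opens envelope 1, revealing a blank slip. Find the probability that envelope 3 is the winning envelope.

3/13

Condition on the true location of the cheque.
If it is in envelope 1 (prior 3/10): the presenter opened envelope 1, so this case is ruled out; weight (3/10)·0 = 0.
If it is in either of envelopes 2 and 4 (prior 1/10 each): the presenter has 3 equally likely choices, so probability 1/3; weight (1/10)·(1/3) = 1/30 each.
If it is in envelope 3 (prior 1/5): the presenter has 4 equally likely choices, so probability 1/4; weight (1/5)·(1/4) = 1/20.
If it is in envelope 5 (prior 3/10): the presenter has 3 equally likely choices, so probability 1/3; weight (3/10)·(1/3) = 1/10.
The weights sum to 13/60.
So P(the cheque in envelope 3 | the presenter opened envelope 1) = (1/20) / (13/60) = 3/13.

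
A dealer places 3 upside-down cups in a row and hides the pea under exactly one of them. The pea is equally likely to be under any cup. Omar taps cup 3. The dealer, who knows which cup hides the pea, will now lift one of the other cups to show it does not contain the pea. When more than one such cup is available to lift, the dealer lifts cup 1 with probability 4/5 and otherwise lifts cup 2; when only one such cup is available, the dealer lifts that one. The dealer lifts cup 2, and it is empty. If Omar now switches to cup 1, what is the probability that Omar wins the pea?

5/6

Condition on the true location of the pea.
If it is under cup 1 (prior 1/3): only cup 2 is available, probability 1; weight (1/3)·1 = 1/3.
If it is under cup 2 (prior 1/3): the dealer opened cup 2, so this case is ruled out; weight (1/3)·0 = 0.
If it is under cup 3 (prior 1/3): cup 1 is available but not opened, probability 1/5; weight (1/3)·(1/5) = 1/15.
The weights sum to 2/5.
So P(the pea under cup 1 | the dealer opened cup 2) = (1/3) / (2/5) = 5/6.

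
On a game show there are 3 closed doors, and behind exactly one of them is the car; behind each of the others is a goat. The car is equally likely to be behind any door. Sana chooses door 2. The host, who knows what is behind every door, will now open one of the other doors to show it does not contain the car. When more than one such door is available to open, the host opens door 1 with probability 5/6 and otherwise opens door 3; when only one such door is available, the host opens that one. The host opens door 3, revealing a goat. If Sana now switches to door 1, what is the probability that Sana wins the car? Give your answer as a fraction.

6/7

Apply Bayes' rule, conditioning on where the car actually is.
If it is behind door 1 (prior 1/3): only door 3 is available, probability 1; weight (1/3)·1 = 1/3.
If it is behind door 2 (prior 1/3): door 1 is available but not opened, probability 1/6; weight (1/3)·(1/6) = 1/18.
If it is behind door 3 (prior 1/3): the host opened door 3, so this case is ruled out; weight (1/3)·0 = 0.
The weights sum to 7/18.
So P(the car behind door 1 | the host opened door 3) = (1/3) / (7/18) = 6/7.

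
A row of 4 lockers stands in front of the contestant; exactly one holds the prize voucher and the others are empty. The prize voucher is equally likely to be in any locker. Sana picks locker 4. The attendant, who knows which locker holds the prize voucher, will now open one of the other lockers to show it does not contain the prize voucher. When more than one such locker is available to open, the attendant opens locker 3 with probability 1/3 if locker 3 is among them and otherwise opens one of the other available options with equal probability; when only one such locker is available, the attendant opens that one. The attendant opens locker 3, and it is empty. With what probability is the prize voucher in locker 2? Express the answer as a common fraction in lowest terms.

1/3

Consider each possible location of the prize voucher in turn.
If it is in any of lockers 1, 2, and 4 (prior 1/4 each): locker 3 is available, opened with probability 1/3; weight (1/4)·(1/3) = 1/12 each.
If it is in locker 3 (prior 1/4): the attendant opened locker 3, so this case is ruled out; weight (1/4)·0 = 0.
The weights sum to 1/4.
So P(the prize voucher in locker 2 | the attendant opened locker 3) = (1/12) / (1/4) = 1/3.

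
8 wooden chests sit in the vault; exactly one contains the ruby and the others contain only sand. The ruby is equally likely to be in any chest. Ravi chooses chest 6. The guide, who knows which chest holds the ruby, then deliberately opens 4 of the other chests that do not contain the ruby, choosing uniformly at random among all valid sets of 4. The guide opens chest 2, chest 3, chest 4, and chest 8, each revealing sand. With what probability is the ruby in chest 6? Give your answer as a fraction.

Apply Bayes' rule, conditioning on where the ruby actually is.
If it is in any of chests 1, 5, and 7 (prior 1/8 each): the guide has 15 equally likely choices, so probability 1/15; weight (1/8)·(1/15) = 1/120 each.
If it is in any of chests 2, 3, 4, and 8 (prior 1/8 each): that chest was opened and seen not to hold the prize — ruled out; weight (1/8)·0 = 0 each.
If it is in chest 6 (prior 1/8): the guide has 35 equally likely choices, so probability 1/35; weight (1/8)·(1/35) = 1/280.
The weights sum to 1/35.
So P(the ruby in chest 6 | the guide opened chest 2, chest 3, chest 4, and chest 8) = (1/280) / (1/35) = 1/8.

1/8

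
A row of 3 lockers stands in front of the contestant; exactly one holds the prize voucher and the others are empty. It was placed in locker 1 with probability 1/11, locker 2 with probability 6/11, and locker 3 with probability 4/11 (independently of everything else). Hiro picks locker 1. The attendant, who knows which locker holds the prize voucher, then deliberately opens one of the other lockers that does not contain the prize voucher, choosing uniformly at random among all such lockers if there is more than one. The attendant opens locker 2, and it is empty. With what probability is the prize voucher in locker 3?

Condition on the true location of the prize voucher.
If it is in locker 1 (prior 1/11): the attendant has 2 equally likely choices, so probability 1/2; weight (1/11)·(1/2) = 1/22.
If it is in locker 2 (prior 6/11): the attendant opened locker 2, so this case is ruled out; weight (6/11)·0 = 0.
If it is in locker 3 (prior 4/11): the attendant has no choice, probability 1; weight (4/11)·1 = 4/11.
The weights sum to 9/22.
So P(the prize voucher in locker 3 | the attendant opened locker 2) = (4/11) / (9/22) = 8/9.

8/9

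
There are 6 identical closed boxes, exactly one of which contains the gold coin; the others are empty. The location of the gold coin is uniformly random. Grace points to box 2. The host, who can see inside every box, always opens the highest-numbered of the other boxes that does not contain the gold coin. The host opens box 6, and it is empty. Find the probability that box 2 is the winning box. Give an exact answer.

1/5

Condition on the true location of the gold coin.
If it is in any of boxes 1, 2, 3, 4, and 5 (prior 1/6 each): box 6 is the highest-numbered option available, probability 1; weight (1/6)·1 = 1/6 each.
If it is in box 6 (prior 1/6): the host opened box 6, so this case is ruled out; weight (1/6)·0 = 0.
The weights sum to 5/6.
So P(the gold coin in box 2 | the host opened box 6) = (1/6) / (5/6) = 1/5.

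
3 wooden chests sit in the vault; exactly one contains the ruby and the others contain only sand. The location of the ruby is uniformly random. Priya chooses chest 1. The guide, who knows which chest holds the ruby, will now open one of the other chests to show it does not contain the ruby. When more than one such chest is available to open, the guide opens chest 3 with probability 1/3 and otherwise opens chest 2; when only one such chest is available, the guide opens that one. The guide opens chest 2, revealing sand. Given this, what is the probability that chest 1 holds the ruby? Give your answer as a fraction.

2/5

Consider each possible location of the ruby in turn.
If it is in chest 1 (prior 1/3): chest 3 is available but not opened, probability 2/3; weight (1/3)·(2/3) = 2/9.
If it is in chest 2 (prior 1/3): the guide opened chest 2, so this case is ruled out; weight (1/3)·0 = 0.
If it is in chest 3 (prior 1/3): only chest 2 is available, probability 1; weight (1/3)·1 = 1/3.
The weights sum to 5/9.
So P(the ruby in chest 1 | the guide opened chest 2) = (2/9) / (5/9) = 2/5.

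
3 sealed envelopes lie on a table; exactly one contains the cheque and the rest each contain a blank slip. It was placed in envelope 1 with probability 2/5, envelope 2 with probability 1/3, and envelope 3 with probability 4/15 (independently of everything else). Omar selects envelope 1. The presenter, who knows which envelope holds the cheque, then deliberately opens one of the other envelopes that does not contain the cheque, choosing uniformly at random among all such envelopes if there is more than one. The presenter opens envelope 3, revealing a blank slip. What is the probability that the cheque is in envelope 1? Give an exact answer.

Apply Bayes' rule, conditioning on where the cheque actually is.
If it is in envelope 1 (prior 2/5): the presenter has 2 equally likely choices, so probability 1/2; weight (2/5)·(1/2) = 1/5.
If it is in envelope 2 (prior 1/3): the presenter has no choice, probability 1; weight (1/3)·1 = 1/3.
If it is in envelope 3 (prior 4/15): the presenter opened envelope 3, so this case is ruled out; weight (4/15)·0 = 0.
The weights sum to 8/15.
So P(the cheque in envelope 1 | the presenter opened envelope 3) = (1/5) / (8/15) = 3/8.

3/8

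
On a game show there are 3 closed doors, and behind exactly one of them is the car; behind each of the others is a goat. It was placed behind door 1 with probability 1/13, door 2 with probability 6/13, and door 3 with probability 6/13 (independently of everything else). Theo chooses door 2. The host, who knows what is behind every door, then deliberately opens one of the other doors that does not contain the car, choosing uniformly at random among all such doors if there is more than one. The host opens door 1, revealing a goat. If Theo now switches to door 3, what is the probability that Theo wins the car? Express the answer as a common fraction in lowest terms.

Apply Bayes' rule, conditioning on where the car actually is.
If it is behind door 1 (prior 1/13): the host opened door 1, so this case is ruled out; weight (1/13)·0 = 0.
If it is behind door 2 (prior 6/13): the host has 2 equally likely choices, so probability 1/2; weight (6/13)·(1/2) = 3/13.
If it is behind door 3 (prior 6/13): the host has no choice, probability 1; weight (6/13)·1 = 6/13.
The weights sum to 9/13.
So P(the car behind door 3 | the host opened door 1) = (6/13) / (9/13) = 2/3.

2/3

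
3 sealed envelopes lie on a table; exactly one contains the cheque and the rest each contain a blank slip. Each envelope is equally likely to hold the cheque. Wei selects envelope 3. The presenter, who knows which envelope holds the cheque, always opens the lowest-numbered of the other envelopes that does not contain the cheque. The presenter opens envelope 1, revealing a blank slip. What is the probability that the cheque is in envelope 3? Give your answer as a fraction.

Apply Bayes' rule, conditioning on where the cheque actually is.
If it is in envelope 1 (prior 1/3): the presenter opened envelope 1, so this case is ruled out; weight (1/3)·0 = 0.
If it is in either of envelopes 2 and 3 (prior 1/3 each): envelope 1 is the lowest-numbered option available, probability 1; weight (1/3)·1 = 1/3 each.
The weights sum to 2/3.
So P(the cheque in envelope 3 | the presenter opened envelope 1) = (1/3) / (2/3) = 1/2.

1/2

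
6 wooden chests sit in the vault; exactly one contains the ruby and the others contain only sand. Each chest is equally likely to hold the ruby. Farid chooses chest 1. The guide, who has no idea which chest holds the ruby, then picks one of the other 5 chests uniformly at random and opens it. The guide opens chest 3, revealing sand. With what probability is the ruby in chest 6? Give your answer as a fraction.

Consider each possible location of the ruby in turn.
If it is in any of chests 1, 2, 4, 5, and 6 (prior 1/6 each): the guide picks chest 3 with probability 1/5 regardless, and it is not the prize; weight (1/6)·(1/5) = 1/30 each.
If it is in chest 3 (prior 1/6): the guide opened chest 3, so this case is ruled out; weight (1/6)·0 = 0.
The weights sum to 1/6.
So P(the ruby in chest 6 | the guide opened chest 3) = (1/30) / (1/6) = 1/5.

1/5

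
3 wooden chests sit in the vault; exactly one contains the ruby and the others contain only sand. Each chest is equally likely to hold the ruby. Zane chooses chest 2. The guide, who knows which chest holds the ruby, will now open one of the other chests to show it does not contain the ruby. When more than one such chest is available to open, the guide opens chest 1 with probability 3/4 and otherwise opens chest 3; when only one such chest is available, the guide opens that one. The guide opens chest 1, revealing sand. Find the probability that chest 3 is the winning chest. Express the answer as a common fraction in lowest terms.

4/7

Apply Bayes' rule, conditioning on where the ruby actually is.
If it is in chest 1 (prior 1/3): the guide opened chest 1, so this case is ruled out; weight (1/3)·0 = 0.
If it is in chest 2 (prior 1/3): chest 1 is available, opened with probability 3/4; weight (1/3)·(3/4) = 1/4.
If it is in chest 3 (prior 1/3): only chest 1 is available, probability 1; weight (1/3)·1 = 1/3.
The weights sum to 7/12.
So P(the ruby in chest 3 | the guide opened chest 1) = (1/3) / (7/12) = 4/7.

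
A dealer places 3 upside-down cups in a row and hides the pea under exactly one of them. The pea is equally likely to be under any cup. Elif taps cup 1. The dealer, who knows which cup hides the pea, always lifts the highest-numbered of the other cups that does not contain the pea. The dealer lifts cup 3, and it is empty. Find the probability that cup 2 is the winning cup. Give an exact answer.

1/2

Condition on the true location of the pea.
If it is under either of cups 1 and 2 (prior 1/3 each): cup 3 is the highest-numbered option available, probability 1; weight (1/3)·1 = 1/3 each.
If it is under cup 3 (prior 1/3): the dealer opened cup 3, so this case is ruled out; weight (1/3)·0 = 0.
The weights sum to 2/3.
So P(the pea under cup 2 | the dealer opened cup 3) = (1/3) / (2/3) = 1/2.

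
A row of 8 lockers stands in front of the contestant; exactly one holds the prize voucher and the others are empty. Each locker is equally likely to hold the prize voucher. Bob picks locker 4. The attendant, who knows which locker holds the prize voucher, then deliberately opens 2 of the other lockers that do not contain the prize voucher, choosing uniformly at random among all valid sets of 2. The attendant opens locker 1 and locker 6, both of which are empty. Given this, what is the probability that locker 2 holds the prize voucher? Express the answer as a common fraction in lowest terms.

7/40

Condition on the true location of the prize voucher.
If it is in either of lockers 1 and 6 (prior 1/8 each): that locker was opened and seen not to hold the prize — ruled out; weight (1/8)·0 = 0 each.
If it is in any of lockers 2, 3, 5, 7, and 8 (prior 1/8 each): the attendant has 15 equally likely choices, so probability 1/15; weight (1/8)·(1/15) = 1/120 each.
If it is in locker 4 (prior 1/8): the attendant has 21 equally likely choices, so probability 1/21; weight (1/8)·(1/21) = 1/168.
The weights sum to 1/21.
So P(the prize voucher in locker 2 | the attendant opened locker 1 and locker 6) = (1/120) / (1/21) = 7/40.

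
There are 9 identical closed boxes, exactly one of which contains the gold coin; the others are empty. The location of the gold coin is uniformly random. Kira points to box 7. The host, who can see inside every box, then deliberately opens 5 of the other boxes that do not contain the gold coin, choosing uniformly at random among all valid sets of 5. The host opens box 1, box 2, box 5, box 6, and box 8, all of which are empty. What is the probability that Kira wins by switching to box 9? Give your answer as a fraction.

8/27

Condition on the true location of the gold coin.
If it is in any of boxes 1, 2, 5, 6, and 8 (prior 1/9 each): that box was opened and seen not to hold the prize — ruled out; weight (1/9)·0 = 0 each.
If it is in any of boxes 3, 4, and 9 (prior 1/9 each): the host has 21 equally likely choices, so probability 1/21; weight (1/9)·(1/21) = 1/189 each.
If it is in box 7 (prior 1/9): the host has 56 equally likely choices, so probability 1/56; weight (1/9)·(1/56) = 1/504.
The weights sum to 1/56.
So P(the gold coin in box 9 | the host opened box 1, box 2, box 5, box 6, and box 8) = (1/189) / (1/56) = 8/27.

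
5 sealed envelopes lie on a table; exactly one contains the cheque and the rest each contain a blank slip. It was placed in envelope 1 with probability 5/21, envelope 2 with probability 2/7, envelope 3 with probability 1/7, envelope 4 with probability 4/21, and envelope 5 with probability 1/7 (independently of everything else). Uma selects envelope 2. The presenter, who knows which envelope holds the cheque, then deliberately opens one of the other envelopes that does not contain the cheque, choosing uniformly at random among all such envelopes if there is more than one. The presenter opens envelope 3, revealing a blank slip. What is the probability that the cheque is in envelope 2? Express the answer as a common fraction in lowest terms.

Condition on the true location of the cheque.
If it is in envelope 1 (prior 5/21): the presenter has 3 equally likely choices, so probability 1/3; weight (5/21)·(1/3) = 5/63.
If it is in envelope 2 (prior 2/7): the presenter has 4 equally likely choices, so probability 1/4; weight (2/7)·(1/4) = 1/14.
If it is in envelope 3 (prior 1/7): the presenter opened envelope 3, so this case is ruled out; weight (1/7)·0 = 0.
If it is in envelope 4 (prior 4/21): the presenter has 3 equally likely choices, so probability 1/3; weight (4/21)·(1/3) = 4/63.
If it is in envelope 5 (prior 1/7): the presenter has 3 equally likely choices, so probability 1/3; weight (1/7)·(1/3) = 1/21.
The weights sum to 11/42.
So P(the cheque in envelope 2 | the presenter opened envelope 3) = (1/14) / (11/42) = 3/11.

3/11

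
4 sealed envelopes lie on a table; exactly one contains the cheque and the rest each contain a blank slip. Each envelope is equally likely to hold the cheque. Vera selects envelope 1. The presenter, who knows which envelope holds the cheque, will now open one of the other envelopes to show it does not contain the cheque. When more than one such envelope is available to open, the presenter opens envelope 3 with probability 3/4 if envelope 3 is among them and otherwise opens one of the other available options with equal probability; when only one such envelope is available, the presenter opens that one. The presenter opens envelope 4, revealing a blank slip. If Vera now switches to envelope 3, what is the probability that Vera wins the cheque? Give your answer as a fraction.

4/7

Apply Bayes' rule, conditioning on where the cheque actually is.
If it is in envelope 1 (prior 1/4): envelope 3 is available but not opened; envelope 4 gets probability (1 − 3/4)/2 = 1/8; weight (1/4)·(1/8) = 1/32.
If it is in envelope 2 (prior 1/4): envelope 3 is available but not opened, probability 1/4; weight (1/4)·(1/4) = 1/16.
If it is in envelope 3 (prior 1/4): envelope 3 holds the prize so is unavailable; the presenter chooses uniformly among the 2 others, probability 1/2; weight (1/4)·(1/2) = 1/8.
If it is in envelope 4 (prior 1/4): the presenter opened envelope 4, so this case is ruled out; weight (1/4)·0 = 0.
The weights sum to 7/32.
So P(the cheque in envelope 3 | the presenter opened envelope 4) = (1/8) / (7/32) = 4/7.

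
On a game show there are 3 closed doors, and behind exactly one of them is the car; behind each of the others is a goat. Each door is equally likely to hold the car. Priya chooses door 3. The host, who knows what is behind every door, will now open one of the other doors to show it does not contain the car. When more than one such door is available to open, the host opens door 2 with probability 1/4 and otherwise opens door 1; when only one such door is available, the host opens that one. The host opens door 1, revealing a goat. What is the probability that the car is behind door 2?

4/7

Consider each possible location of the car in turn.
If it is behind door 1 (prior 1/3): the host opened door 1, so this case is ruled out; weight (1/3)·0 = 0.
If it is behind door 2 (prior 1/3): only door 1 is available, probability 1; weight (1/3)·1 = 1/3.
If it is behind door 3 (prior 1/3): door 2 is available but not opened, probability 3/4; weight (1/3)·(3/4) = 1/4.
The weights sum to 7/12.
So P(the car behind door 2 | the host opened door 1) = (1/3) / (7/12) = 4/7.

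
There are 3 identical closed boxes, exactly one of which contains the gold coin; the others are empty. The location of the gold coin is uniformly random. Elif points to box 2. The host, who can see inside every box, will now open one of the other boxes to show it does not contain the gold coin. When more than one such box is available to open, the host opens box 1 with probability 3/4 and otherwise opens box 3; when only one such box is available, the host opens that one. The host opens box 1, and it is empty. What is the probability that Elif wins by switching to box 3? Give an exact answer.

Apply Bayes' rule, conditioning on where the gold coin actually is.
If it is in box 1 (prior 1/3): the host opened box 1, so this case is ruled out; weight (1/3)·0 = 0.
If it is in box 2 (prior 1/3): box 1 is available, opened with probability 3/4; weight (1/3)·(3/4) = 1/4.
If it is in box 3 (prior 1/3): only box 1 is available, probability 1; weight (1/3)·1 = 1/3.
The weights sum to 7/12.
So P(the gold coin in box 3 | the host opened box 1) = (1/3) / (7/12) = 4/7.

4/7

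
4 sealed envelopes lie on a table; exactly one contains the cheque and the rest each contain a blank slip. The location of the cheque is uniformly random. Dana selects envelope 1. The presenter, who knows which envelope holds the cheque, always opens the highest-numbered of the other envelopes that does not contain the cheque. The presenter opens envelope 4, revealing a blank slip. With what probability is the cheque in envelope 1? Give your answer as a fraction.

Consider each possible location of the cheque in turn.
If it is in any of envelopes 1, 2, and 3 (prior 1/4 each): envelope 4 is the highest-numbered option available, probability 1; weight (1/4)·1 = 1/4 each.
If it is in envelope 4 (prior 1/4): the presenter opened envelope 4, so this case is ruled out; weight (1/4)·0 = 0.
The weights sum to 3/4.
So P(the cheque in envelope 1 | the presenter opened envelope 4) = (1/4) / (3/4) = 1/3.

1/3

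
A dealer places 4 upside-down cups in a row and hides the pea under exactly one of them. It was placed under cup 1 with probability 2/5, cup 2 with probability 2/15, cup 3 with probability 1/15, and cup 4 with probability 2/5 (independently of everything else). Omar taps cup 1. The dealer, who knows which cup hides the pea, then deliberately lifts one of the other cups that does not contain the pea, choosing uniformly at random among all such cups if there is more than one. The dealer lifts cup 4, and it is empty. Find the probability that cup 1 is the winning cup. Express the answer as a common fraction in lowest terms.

Consider each possible location of the pea in turn.
If it is under cup 1 (prior 2/5): the dealer has 3 equally likely choices, so probability 1/3; weight (2/5)·(1/3) = 2/15.
If it is under cup 2 (prior 2/15): the dealer has 2 equally likely choices, so probability 1/2; weight (2/15)·(1/2) = 1/15.
If it is under cup 3 (prior 1/15): the dealer has 2 equally likely choices, so probability 1/2; weight (1/15)·(1/2) = 1/30.
If it is under cup 4 (prior 2/5): the dealer opened cup 4, so this case is ruled out; weight (2/5)·0 = 0.
The weights sum to 7/30.
So P(the pea under cup 1 | the dealer opened cup 4) = (2/15) / (7/30) = 4/7.

4/7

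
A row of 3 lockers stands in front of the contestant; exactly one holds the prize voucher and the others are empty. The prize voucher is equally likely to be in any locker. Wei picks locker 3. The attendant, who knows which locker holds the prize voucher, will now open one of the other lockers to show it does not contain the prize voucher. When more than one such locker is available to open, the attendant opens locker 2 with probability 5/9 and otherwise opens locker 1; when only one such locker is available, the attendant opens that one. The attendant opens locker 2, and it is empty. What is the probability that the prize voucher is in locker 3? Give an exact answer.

Apply Bayes' rule, conditioning on where the prize voucher actually is.
If it is in locker 1 (prior 1/3): only locker 2 is available, probability 1; weight (1/3)·1 = 1/3.
If it is in locker 2 (prior 1/3): the attendant opened locker 2, so this case is ruled out; weight (1/3)·0 = 0.
If it is in locker 3 (prior 1/3): locker 2 is available, opened with probability 5/9; weight (1/3)·(5/9) = 5/27.
The weights sum to 14/27.
So P(the prize voucher in locker 3 | the attendant opened locker 2) = (5/27) / (14/27) = 5/14.

5/14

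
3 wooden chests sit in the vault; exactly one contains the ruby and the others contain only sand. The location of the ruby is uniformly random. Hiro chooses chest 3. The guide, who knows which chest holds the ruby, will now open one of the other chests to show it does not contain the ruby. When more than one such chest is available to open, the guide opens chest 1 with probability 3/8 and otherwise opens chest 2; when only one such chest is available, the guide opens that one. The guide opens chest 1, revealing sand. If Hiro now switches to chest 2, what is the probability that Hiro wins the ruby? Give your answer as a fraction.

Consider each possible location of the ruby in turn.
If it is in chest 1 (prior 1/3): the guide opened chest 1, so this case is ruled out; weight (1/3)·0 = 0.
If it is in chest 2 (prior 1/3): only chest 1 is available, probability 1; weight (1/3)·1 = 1/3.
If it is in chest 3 (prior 1/3): chest 1 is available, opened with probability 3/8; weight (1/3)·(3/8) = 1/8.
The weights sum to 11/24.
So P(the ruby in chest 2 | the guide opened chest 1) = (1/3) / (11/24) = 8/11.

8/11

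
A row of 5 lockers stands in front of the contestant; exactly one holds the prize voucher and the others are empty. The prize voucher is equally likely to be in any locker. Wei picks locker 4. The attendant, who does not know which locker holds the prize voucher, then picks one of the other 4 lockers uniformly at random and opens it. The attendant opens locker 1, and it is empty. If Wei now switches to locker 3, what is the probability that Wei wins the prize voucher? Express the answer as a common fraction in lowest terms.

Because the attendant chose which locker to open without knowing where the prize voucher is, the choice is independent of the prize location. Learning that locker 1 does not hold the prize voucher simply rules out that one location and leaves the remaining 4 lockers still equally likely by symmetry.
So P(the prize voucher in locker 3) = 1/4.

1/4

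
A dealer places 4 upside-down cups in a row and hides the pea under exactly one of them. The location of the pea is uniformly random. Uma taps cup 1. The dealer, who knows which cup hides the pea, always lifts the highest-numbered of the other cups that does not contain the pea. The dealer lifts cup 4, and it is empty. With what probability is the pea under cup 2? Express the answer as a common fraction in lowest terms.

Consider each possible location of the pea in turn.
If it is under any of cups 1, 2, and 3 (prior 1/4 each): cup 4 is the highest-numbered option available, probability 1; weight (1/4)·1 = 1/4 each.
If it is under cup 4 (prior 1/4): the dealer opened cup 4, so this case is ruled out; weight (1/4)·0 = 0.
The weights sum to 3/4.
So P(the pea under cup 2 | the dealer opened cup 4) = (1/4) / (3/4) = 1/3.

1/3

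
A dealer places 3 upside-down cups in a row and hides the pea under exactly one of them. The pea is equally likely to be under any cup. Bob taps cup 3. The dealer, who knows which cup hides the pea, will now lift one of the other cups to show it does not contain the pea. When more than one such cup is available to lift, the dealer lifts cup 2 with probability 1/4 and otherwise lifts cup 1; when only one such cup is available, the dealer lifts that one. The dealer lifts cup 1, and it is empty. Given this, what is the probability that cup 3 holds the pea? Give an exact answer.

3/7

Consider each possible location of the pea in turn.
If it is under cup 1 (prior 1/3): the dealer opened cup 1, so this case is ruled out; weight (1/3)·0 = 0.
If it is under cup 2 (prior 1/3): only cup 1 is available, probability 1; weight (1/3)·1 = 1/3.
If it is under cup 3 (prior 1/3): cup 2 is available but not opened, probability 3/4; weight (1/3)·(3/4) = 1/4.
The weights sum to 7/12.
So P(the pea under cup 3 | the dealer opened cup 1) = (1/4) / (7/12) = 3/7.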